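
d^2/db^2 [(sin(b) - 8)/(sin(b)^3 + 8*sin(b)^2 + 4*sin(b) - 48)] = (-4*sin(b)^7 + 48*sin(b)^6 + 662*sin(b)^5 + 1472*sin(b)^4 + 1016*sin(b)^3 + 9536*sin(b)^2 - 2304*sin(b) - 6016)/(sin(b)^3 + 8*sin(b)^2 + 4*sin(b) - 48)^3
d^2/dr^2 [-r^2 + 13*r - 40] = -2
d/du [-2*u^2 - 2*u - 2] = -4*u - 2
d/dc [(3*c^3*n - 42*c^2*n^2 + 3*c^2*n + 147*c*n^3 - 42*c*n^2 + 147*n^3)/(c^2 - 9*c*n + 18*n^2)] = 3*n*(c^4 - 18*c^3*n + 131*c^2*n^2 + 5*c^2*n - 504*c*n^3 - 62*c*n^2 + 882*n^4 + 189*n^3)/(c^4 - 18*c^3*n + 117*c^2*n^2 - 324*c*n^3 + 324*n^4)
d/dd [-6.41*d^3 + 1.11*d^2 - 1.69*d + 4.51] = -19.23*d^2 + 2.22*d - 1.69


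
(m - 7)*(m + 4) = m^2 - 3*m - 28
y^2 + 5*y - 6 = (y - 1)*(y + 6)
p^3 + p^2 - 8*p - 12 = (p - 3)*(p + 2)^2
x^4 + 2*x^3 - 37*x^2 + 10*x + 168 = (x - 4)*(x - 3)*(x + 2)*(x + 7)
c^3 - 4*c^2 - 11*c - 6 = (c - 6)*(c + 1)^2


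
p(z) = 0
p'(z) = 0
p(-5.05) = 0.00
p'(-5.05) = 0.00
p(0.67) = 0.00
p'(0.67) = 0.00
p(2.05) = 0.00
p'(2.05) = 0.00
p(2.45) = 0.00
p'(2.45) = 0.00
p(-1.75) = 0.00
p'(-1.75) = 0.00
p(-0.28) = 0.00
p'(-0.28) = 0.00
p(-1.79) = 0.00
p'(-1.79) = 0.00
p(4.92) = 0.00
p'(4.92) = 0.00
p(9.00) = 0.00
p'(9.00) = 0.00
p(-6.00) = 0.00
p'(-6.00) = 0.00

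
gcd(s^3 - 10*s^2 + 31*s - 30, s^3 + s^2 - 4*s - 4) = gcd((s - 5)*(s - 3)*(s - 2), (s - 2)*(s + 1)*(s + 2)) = s - 2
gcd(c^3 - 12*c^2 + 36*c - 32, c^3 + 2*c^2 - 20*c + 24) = c^2 - 4*c + 4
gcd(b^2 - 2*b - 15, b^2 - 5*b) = b - 5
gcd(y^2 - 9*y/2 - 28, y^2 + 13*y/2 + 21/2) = y + 7/2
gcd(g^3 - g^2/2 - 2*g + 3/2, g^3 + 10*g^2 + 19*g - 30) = g - 1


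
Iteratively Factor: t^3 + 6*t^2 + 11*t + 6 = (t + 3)*(t^2 + 3*t + 2) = (t + 2)*(t + 3)*(t + 1)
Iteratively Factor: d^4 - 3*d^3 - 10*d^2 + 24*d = (d)*(d^3 - 3*d^2 - 10*d + 24) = d*(d - 2)*(d^2 - d - 12) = d*(d - 2)*(d + 3)*(d - 4)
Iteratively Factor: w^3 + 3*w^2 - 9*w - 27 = (w - 3)*(w^2 + 6*w + 9) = (w - 3)*(w + 3)*(w + 3)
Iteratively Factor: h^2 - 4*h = (h - 4)*(h)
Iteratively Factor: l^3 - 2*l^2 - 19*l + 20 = (l - 1)*(l^2 - l - 20) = (l - 5)*(l - 1)*(l + 4)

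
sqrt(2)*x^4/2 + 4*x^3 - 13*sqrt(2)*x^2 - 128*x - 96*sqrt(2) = (x - 4*sqrt(2))*(x + 3*sqrt(2))*(x + 4*sqrt(2))*(sqrt(2)*x/2 + 1)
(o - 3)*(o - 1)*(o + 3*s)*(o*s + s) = o^4*s + 3*o^3*s^2 - 3*o^3*s - 9*o^2*s^2 - o^2*s - 3*o*s^2 + 3*o*s + 9*s^2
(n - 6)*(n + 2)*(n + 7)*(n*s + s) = n^4*s + 4*n^3*s - 37*n^2*s - 124*n*s - 84*s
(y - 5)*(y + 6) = y^2 + y - 30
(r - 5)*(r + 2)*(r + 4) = r^3 + r^2 - 22*r - 40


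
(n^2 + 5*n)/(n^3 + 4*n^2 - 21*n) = (n + 5)/(n^2 + 4*n - 21)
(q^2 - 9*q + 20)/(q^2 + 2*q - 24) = (q - 5)/(q + 6)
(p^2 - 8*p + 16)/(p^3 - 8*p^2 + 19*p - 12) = (p - 4)/(p^2 - 4*p + 3)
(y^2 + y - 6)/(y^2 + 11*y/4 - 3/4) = 4*(y - 2)/(4*y - 1)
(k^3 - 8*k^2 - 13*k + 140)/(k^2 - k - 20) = k - 7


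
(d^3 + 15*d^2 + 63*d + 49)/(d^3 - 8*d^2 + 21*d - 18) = (d^3 + 15*d^2 + 63*d + 49)/(d^3 - 8*d^2 + 21*d - 18)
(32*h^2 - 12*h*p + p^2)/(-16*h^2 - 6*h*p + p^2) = (-4*h + p)/(2*h + p)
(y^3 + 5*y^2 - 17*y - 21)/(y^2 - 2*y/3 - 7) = 3*(y^2 + 8*y + 7)/(3*y + 7)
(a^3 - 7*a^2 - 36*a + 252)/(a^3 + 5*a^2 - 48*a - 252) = (a - 6)/(a + 6)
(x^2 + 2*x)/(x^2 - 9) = x*(x + 2)/(x^2 - 9)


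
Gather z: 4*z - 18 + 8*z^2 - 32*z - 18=8*z^2 - 28*z - 36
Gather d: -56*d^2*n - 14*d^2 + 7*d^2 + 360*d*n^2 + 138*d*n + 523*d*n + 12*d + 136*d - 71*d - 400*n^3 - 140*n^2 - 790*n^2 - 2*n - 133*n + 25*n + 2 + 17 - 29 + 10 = d^2*(-56*n - 7) + d*(360*n^2 + 661*n + 77) - 400*n^3 - 930*n^2 - 110*n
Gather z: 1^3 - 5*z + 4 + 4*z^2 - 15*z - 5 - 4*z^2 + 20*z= 0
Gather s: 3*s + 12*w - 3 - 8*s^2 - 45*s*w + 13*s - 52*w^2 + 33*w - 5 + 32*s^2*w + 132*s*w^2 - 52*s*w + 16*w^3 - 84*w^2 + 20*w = s^2*(32*w - 8) + s*(132*w^2 - 97*w + 16) + 16*w^3 - 136*w^2 + 65*w - 8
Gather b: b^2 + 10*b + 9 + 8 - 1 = b^2 + 10*b + 16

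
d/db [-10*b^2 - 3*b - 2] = -20*b - 3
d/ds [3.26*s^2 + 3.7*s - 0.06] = 6.52*s + 3.7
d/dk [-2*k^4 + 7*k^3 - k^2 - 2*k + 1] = -8*k^3 + 21*k^2 - 2*k - 2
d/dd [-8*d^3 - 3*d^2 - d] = -24*d^2 - 6*d - 1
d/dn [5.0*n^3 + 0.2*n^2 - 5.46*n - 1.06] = 15.0*n^2 + 0.4*n - 5.46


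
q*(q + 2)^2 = q^3 + 4*q^2 + 4*q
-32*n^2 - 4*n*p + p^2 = (-8*n + p)*(4*n + p)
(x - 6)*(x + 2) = x^2 - 4*x - 12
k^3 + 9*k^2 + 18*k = k*(k + 3)*(k + 6)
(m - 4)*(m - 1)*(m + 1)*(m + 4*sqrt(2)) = m^4 - 4*m^3 + 4*sqrt(2)*m^3 - 16*sqrt(2)*m^2 - m^2 - 4*sqrt(2)*m + 4*m + 16*sqrt(2)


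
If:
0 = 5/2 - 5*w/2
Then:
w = 1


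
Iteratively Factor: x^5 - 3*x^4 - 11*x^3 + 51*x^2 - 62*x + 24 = (x - 3)*(x^4 - 11*x^2 + 18*x - 8) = (x - 3)*(x + 4)*(x^3 - 4*x^2 + 5*x - 2) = (x - 3)*(x - 1)*(x + 4)*(x^2 - 3*x + 2) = (x - 3)*(x - 1)^2*(x + 4)*(x - 2)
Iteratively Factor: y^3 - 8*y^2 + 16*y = (y - 4)*(y^2 - 4*y) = y*(y - 4)*(y - 4)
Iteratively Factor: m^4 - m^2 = (m)*(m^3 - m) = m*(m - 1)*(m^2 + m) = m*(m - 1)*(m + 1)*(m)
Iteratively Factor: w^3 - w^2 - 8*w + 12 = (w - 2)*(w^2 + w - 6) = (w - 2)*(w + 3)*(w - 2)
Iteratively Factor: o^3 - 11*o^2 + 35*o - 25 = (o - 5)*(o^2 - 6*o + 5) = (o - 5)^2*(o - 1)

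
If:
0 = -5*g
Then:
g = 0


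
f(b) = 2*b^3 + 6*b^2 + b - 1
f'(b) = 6*b^2 + 12*b + 1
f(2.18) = 50.41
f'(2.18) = 55.67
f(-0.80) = 1.02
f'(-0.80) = -4.76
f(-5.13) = -118.24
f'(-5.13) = 97.34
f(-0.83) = 1.16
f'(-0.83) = -4.83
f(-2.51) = 2.66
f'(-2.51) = 8.68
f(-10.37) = -1596.46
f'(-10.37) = 521.78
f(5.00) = 404.00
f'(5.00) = 211.00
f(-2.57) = 2.11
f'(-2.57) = 9.79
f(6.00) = 653.00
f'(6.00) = 289.00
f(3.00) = 110.00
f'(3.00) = 91.00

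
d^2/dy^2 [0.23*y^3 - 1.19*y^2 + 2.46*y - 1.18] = 1.38*y - 2.38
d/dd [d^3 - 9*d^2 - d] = 3*d^2 - 18*d - 1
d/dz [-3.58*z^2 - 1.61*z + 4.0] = -7.16*z - 1.61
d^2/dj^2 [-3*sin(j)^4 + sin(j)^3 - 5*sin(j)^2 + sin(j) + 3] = 48*sin(j)^4 - 9*sin(j)^3 - 16*sin(j)^2 + 5*sin(j) - 10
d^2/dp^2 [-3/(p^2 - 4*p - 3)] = 6*(-p^2 + 4*p + 4*(p - 2)^2 + 3)/(-p^2 + 4*p + 3)^3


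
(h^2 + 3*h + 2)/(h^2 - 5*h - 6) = (h + 2)/(h - 6)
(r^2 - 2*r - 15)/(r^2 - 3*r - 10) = (r + 3)/(r + 2)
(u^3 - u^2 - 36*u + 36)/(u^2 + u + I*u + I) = (u^3 - u^2 - 36*u + 36)/(u^2 + u + I*u + I)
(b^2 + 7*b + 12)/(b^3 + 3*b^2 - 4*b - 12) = (b + 4)/(b^2 - 4)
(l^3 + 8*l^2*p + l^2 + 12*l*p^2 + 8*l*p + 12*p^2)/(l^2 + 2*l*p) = l + 6*p + 1 + 6*p/l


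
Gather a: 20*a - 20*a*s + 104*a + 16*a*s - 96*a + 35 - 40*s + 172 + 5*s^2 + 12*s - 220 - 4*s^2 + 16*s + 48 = a*(28 - 4*s) + s^2 - 12*s + 35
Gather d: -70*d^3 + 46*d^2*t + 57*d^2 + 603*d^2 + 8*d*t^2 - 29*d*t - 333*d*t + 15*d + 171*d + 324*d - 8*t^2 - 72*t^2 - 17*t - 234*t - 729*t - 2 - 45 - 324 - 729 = -70*d^3 + d^2*(46*t + 660) + d*(8*t^2 - 362*t + 510) - 80*t^2 - 980*t - 1100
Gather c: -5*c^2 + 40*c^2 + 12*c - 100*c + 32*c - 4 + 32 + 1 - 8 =35*c^2 - 56*c + 21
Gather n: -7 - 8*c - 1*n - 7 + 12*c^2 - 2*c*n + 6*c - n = 12*c^2 - 2*c + n*(-2*c - 2) - 14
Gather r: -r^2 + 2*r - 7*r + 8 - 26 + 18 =-r^2 - 5*r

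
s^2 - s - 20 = (s - 5)*(s + 4)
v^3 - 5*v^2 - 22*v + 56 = (v - 7)*(v - 2)*(v + 4)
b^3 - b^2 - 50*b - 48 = (b - 8)*(b + 1)*(b + 6)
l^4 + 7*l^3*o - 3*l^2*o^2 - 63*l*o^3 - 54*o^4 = (l - 3*o)*(l + o)*(l + 3*o)*(l + 6*o)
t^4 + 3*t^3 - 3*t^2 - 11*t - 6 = (t - 2)*(t + 1)^2*(t + 3)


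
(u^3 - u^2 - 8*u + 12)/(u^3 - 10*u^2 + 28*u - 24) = (u + 3)/(u - 6)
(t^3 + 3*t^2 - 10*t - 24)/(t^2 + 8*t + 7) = (t^3 + 3*t^2 - 10*t - 24)/(t^2 + 8*t + 7)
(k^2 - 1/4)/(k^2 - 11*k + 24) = (k^2 - 1/4)/(k^2 - 11*k + 24)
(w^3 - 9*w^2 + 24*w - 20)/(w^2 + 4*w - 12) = (w^2 - 7*w + 10)/(w + 6)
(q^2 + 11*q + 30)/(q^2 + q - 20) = (q + 6)/(q - 4)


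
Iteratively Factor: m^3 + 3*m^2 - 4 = (m + 2)*(m^2 + m - 2) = (m + 2)^2*(m - 1)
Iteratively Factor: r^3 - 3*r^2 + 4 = (r - 2)*(r^2 - r - 2) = (r - 2)^2*(r + 1)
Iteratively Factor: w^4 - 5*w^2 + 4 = (w - 1)*(w^3 + w^2 - 4*w - 4) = (w - 2)*(w - 1)*(w^2 + 3*w + 2) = (w - 2)*(w - 1)*(w + 2)*(w + 1)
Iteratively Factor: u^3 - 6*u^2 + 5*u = (u - 1)*(u^2 - 5*u) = u*(u - 1)*(u - 5)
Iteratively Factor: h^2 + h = (h)*(h + 1)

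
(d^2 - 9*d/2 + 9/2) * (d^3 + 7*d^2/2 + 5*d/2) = d^5 - d^4 - 35*d^3/4 + 9*d^2/2 + 45*d/4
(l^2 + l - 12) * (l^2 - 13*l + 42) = l^4 - 12*l^3 + 17*l^2 + 198*l - 504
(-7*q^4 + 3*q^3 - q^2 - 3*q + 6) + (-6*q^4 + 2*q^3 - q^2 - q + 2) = -13*q^4 + 5*q^3 - 2*q^2 - 4*q + 8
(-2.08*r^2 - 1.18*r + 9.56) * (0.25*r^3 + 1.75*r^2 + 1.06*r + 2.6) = -0.52*r^5 - 3.935*r^4 - 1.8798*r^3 + 10.0712*r^2 + 7.0656*r + 24.856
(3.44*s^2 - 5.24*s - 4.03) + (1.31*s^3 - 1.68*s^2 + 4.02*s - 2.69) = 1.31*s^3 + 1.76*s^2 - 1.22*s - 6.72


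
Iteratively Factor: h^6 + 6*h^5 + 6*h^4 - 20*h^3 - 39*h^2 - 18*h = (h)*(h^5 + 6*h^4 + 6*h^3 - 20*h^2 - 39*h - 18) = h*(h + 1)*(h^4 + 5*h^3 + h^2 - 21*h - 18) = h*(h + 1)*(h + 3)*(h^3 + 2*h^2 - 5*h - 6) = h*(h + 1)*(h + 3)^2*(h^2 - h - 2) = h*(h - 2)*(h + 1)*(h + 3)^2*(h + 1)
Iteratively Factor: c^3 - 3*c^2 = (c - 3)*(c^2) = c*(c - 3)*(c)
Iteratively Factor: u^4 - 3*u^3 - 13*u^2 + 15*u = (u)*(u^3 - 3*u^2 - 13*u + 15) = u*(u - 1)*(u^2 - 2*u - 15) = u*(u - 1)*(u + 3)*(u - 5)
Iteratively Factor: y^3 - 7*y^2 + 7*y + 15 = (y - 3)*(y^2 - 4*y - 5) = (y - 3)*(y + 1)*(y - 5)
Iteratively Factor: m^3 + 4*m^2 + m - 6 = (m + 3)*(m^2 + m - 2) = (m - 1)*(m + 3)*(m + 2)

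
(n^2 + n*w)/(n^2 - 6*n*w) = (n + w)/(n - 6*w)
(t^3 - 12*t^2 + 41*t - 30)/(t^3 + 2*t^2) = (t^3 - 12*t^2 + 41*t - 30)/(t^2*(t + 2))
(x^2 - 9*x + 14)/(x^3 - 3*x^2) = (x^2 - 9*x + 14)/(x^2*(x - 3))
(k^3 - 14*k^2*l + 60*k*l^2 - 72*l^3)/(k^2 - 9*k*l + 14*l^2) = (k^2 - 12*k*l + 36*l^2)/(k - 7*l)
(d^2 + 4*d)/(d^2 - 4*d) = (d + 4)/(d - 4)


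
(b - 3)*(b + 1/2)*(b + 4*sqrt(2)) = b^3 - 5*b^2/2 + 4*sqrt(2)*b^2 - 10*sqrt(2)*b - 3*b/2 - 6*sqrt(2)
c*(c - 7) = c^2 - 7*c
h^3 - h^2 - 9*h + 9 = (h - 3)*(h - 1)*(h + 3)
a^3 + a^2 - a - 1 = (a - 1)*(a + 1)^2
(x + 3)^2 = x^2 + 6*x + 9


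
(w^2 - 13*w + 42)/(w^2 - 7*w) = (w - 6)/w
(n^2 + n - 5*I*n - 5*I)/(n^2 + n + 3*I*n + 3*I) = (n - 5*I)/(n + 3*I)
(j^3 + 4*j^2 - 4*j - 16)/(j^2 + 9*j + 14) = (j^2 + 2*j - 8)/(j + 7)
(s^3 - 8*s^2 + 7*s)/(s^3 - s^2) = (s - 7)/s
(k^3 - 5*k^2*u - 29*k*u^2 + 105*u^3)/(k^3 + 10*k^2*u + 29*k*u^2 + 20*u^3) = (k^2 - 10*k*u + 21*u^2)/(k^2 + 5*k*u + 4*u^2)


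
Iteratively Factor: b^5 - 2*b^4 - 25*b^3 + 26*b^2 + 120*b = (b)*(b^4 - 2*b^3 - 25*b^2 + 26*b + 120) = b*(b + 2)*(b^3 - 4*b^2 - 17*b + 60) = b*(b + 2)*(b + 4)*(b^2 - 8*b + 15) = b*(b - 3)*(b + 2)*(b + 4)*(b - 5)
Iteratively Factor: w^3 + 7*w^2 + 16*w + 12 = (w + 3)*(w^2 + 4*w + 4) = (w + 2)*(w + 3)*(w + 2)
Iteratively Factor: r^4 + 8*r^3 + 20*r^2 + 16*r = (r)*(r^3 + 8*r^2 + 20*r + 16) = r*(r + 4)*(r^2 + 4*r + 4) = r*(r + 2)*(r + 4)*(r + 2)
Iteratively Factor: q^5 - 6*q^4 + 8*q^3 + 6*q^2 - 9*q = (q - 3)*(q^4 - 3*q^3 - q^2 + 3*q) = q*(q - 3)*(q^3 - 3*q^2 - q + 3) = q*(q - 3)*(q - 1)*(q^2 - 2*q - 3) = q*(q - 3)*(q - 1)*(q + 1)*(q - 3)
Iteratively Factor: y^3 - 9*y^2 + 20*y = (y - 4)*(y^2 - 5*y) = y*(y - 4)*(y - 5)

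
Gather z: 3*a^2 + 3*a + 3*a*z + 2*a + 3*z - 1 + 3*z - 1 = 3*a^2 + 5*a + z*(3*a + 6) - 2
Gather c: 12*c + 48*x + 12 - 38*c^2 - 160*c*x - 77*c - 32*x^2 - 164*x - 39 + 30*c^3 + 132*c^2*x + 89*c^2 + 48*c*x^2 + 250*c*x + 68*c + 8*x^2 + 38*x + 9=30*c^3 + c^2*(132*x + 51) + c*(48*x^2 + 90*x + 3) - 24*x^2 - 78*x - 18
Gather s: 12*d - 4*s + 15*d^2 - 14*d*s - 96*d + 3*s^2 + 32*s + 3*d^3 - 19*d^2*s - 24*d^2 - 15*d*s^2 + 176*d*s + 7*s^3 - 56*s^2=3*d^3 - 9*d^2 - 84*d + 7*s^3 + s^2*(-15*d - 53) + s*(-19*d^2 + 162*d + 28)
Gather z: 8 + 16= 24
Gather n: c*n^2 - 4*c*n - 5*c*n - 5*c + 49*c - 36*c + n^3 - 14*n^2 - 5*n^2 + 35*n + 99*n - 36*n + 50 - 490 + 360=8*c + n^3 + n^2*(c - 19) + n*(98 - 9*c) - 80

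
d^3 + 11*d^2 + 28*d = d*(d + 4)*(d + 7)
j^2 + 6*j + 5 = (j + 1)*(j + 5)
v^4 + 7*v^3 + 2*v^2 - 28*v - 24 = (v - 2)*(v + 1)*(v + 2)*(v + 6)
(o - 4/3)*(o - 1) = o^2 - 7*o/3 + 4/3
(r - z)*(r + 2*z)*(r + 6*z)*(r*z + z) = r^4*z + 7*r^3*z^2 + r^3*z + 4*r^2*z^3 + 7*r^2*z^2 - 12*r*z^4 + 4*r*z^3 - 12*z^4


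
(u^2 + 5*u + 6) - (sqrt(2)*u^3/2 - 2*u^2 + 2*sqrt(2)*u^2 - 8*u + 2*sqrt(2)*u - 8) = -sqrt(2)*u^3/2 - 2*sqrt(2)*u^2 + 3*u^2 - 2*sqrt(2)*u + 13*u + 14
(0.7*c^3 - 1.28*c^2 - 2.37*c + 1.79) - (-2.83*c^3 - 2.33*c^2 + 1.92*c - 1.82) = 3.53*c^3 + 1.05*c^2 - 4.29*c + 3.61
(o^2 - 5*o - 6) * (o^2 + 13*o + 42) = o^4 + 8*o^3 - 29*o^2 - 288*o - 252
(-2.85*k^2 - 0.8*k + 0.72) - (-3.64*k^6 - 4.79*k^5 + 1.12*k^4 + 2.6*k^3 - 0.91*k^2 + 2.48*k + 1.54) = 3.64*k^6 + 4.79*k^5 - 1.12*k^4 - 2.6*k^3 - 1.94*k^2 - 3.28*k - 0.82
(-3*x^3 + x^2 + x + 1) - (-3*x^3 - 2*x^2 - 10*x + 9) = 3*x^2 + 11*x - 8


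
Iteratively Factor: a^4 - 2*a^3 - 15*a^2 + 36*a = (a)*(a^3 - 2*a^2 - 15*a + 36) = a*(a - 3)*(a^2 + a - 12) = a*(a - 3)*(a + 4)*(a - 3)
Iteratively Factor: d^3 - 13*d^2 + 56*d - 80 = (d - 4)*(d^2 - 9*d + 20) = (d - 4)^2*(d - 5)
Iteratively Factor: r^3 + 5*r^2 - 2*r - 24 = (r + 3)*(r^2 + 2*r - 8) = (r + 3)*(r + 4)*(r - 2)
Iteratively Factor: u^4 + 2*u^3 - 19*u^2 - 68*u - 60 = (u + 3)*(u^3 - u^2 - 16*u - 20) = (u + 2)*(u + 3)*(u^2 - 3*u - 10) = (u - 5)*(u + 2)*(u + 3)*(u + 2)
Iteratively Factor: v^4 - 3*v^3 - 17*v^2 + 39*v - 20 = (v - 1)*(v^3 - 2*v^2 - 19*v + 20) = (v - 1)^2*(v^2 - v - 20) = (v - 5)*(v - 1)^2*(v + 4)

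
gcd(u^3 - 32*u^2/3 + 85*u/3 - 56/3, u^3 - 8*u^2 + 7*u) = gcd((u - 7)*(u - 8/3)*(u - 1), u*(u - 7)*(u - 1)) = u^2 - 8*u + 7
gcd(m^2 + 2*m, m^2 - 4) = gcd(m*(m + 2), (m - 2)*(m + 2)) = m + 2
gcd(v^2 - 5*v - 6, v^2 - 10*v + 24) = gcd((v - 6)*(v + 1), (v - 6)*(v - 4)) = v - 6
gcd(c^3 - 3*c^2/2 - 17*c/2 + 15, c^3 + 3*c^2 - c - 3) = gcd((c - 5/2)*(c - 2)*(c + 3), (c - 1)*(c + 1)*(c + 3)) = c + 3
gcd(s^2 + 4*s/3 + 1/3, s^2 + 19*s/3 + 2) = s + 1/3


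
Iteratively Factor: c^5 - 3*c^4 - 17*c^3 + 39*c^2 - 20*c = (c - 1)*(c^4 - 2*c^3 - 19*c^2 + 20*c) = (c - 5)*(c - 1)*(c^3 + 3*c^2 - 4*c) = (c - 5)*(c - 1)^2*(c^2 + 4*c) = c*(c - 5)*(c - 1)^2*(c + 4)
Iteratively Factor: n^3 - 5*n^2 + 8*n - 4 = (n - 2)*(n^2 - 3*n + 2) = (n - 2)^2*(n - 1)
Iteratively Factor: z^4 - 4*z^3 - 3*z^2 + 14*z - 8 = (z - 4)*(z^3 - 3*z + 2) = (z - 4)*(z - 1)*(z^2 + z - 2) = (z - 4)*(z - 1)^2*(z + 2)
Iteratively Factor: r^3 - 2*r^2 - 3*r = (r)*(r^2 - 2*r - 3) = r*(r + 1)*(r - 3)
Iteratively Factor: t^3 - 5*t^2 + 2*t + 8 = (t - 2)*(t^2 - 3*t - 4) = (t - 2)*(t + 1)*(t - 4)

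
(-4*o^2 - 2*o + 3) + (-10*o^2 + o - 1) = -14*o^2 - o + 2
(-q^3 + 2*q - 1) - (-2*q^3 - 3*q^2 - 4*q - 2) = q^3 + 3*q^2 + 6*q + 1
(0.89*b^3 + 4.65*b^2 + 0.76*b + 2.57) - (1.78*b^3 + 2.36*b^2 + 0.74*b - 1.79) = -0.89*b^3 + 2.29*b^2 + 0.02*b + 4.36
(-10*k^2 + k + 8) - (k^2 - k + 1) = -11*k^2 + 2*k + 7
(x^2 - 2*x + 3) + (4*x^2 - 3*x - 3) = 5*x^2 - 5*x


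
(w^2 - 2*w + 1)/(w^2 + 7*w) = (w^2 - 2*w + 1)/(w*(w + 7))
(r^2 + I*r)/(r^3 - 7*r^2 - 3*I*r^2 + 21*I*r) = (r + I)/(r^2 - 7*r - 3*I*r + 21*I)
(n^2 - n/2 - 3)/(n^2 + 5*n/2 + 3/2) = (n - 2)/(n + 1)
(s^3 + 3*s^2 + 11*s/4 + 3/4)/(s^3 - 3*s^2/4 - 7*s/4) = (4*s^2 + 8*s + 3)/(s*(4*s - 7))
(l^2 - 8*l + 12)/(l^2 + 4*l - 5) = (l^2 - 8*l + 12)/(l^2 + 4*l - 5)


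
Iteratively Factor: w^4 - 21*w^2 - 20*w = (w)*(w^3 - 21*w - 20) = w*(w - 5)*(w^2 + 5*w + 4) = w*(w - 5)*(w + 1)*(w + 4)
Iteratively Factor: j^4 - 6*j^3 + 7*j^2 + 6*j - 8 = (j - 2)*(j^3 - 4*j^2 - j + 4) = (j - 2)*(j - 1)*(j^2 - 3*j - 4) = (j - 4)*(j - 2)*(j - 1)*(j + 1)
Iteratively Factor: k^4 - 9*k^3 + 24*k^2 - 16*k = (k - 4)*(k^3 - 5*k^2 + 4*k) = (k - 4)^2*(k^2 - k) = (k - 4)^2*(k - 1)*(k)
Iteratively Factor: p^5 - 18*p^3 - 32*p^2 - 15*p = (p + 1)*(p^4 - p^3 - 17*p^2 - 15*p) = (p + 1)^2*(p^3 - 2*p^2 - 15*p) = (p - 5)*(p + 1)^2*(p^2 + 3*p) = (p - 5)*(p + 1)^2*(p + 3)*(p)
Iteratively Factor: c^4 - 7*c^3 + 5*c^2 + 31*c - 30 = (c + 2)*(c^3 - 9*c^2 + 23*c - 15) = (c - 5)*(c + 2)*(c^2 - 4*c + 3) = (c - 5)*(c - 3)*(c + 2)*(c - 1)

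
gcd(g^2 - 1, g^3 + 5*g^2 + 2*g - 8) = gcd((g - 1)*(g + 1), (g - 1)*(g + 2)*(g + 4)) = g - 1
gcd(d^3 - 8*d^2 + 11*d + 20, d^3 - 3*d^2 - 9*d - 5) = d^2 - 4*d - 5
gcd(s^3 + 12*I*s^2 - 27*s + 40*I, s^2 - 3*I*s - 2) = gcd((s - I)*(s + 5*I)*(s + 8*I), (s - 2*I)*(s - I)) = s - I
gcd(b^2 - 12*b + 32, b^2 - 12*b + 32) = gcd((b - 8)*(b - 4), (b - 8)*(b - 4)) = b^2 - 12*b + 32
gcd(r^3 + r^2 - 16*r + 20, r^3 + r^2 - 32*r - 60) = r + 5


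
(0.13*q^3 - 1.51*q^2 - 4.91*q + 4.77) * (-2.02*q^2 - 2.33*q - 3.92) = -0.2626*q^5 + 2.7473*q^4 + 12.9269*q^3 + 7.7241*q^2 + 8.1331*q - 18.6984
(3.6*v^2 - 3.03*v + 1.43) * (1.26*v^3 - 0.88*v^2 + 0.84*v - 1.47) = 4.536*v^5 - 6.9858*v^4 + 7.4922*v^3 - 9.0956*v^2 + 5.6553*v - 2.1021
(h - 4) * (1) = h - 4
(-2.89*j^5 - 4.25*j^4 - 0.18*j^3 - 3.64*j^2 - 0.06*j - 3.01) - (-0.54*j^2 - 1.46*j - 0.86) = -2.89*j^5 - 4.25*j^4 - 0.18*j^3 - 3.1*j^2 + 1.4*j - 2.15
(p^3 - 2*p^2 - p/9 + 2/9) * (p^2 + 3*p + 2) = p^5 + p^4 - 37*p^3/9 - 37*p^2/9 + 4*p/9 + 4/9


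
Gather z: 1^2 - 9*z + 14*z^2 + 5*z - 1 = 14*z^2 - 4*z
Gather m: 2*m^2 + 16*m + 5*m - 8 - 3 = 2*m^2 + 21*m - 11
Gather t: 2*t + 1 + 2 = 2*t + 3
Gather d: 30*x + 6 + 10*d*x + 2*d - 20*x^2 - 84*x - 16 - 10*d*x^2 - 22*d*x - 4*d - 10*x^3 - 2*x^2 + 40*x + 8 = d*(-10*x^2 - 12*x - 2) - 10*x^3 - 22*x^2 - 14*x - 2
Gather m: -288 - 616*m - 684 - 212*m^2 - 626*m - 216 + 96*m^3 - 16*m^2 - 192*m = 96*m^3 - 228*m^2 - 1434*m - 1188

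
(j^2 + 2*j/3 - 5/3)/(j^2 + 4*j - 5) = (j + 5/3)/(j + 5)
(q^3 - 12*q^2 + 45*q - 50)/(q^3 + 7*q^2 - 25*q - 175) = (q^2 - 7*q + 10)/(q^2 + 12*q + 35)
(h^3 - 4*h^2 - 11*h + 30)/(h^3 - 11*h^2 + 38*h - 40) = (h + 3)/(h - 4)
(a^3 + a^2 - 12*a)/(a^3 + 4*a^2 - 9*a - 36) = a/(a + 3)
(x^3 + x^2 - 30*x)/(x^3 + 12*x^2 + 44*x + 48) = x*(x - 5)/(x^2 + 6*x + 8)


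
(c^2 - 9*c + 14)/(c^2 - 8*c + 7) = (c - 2)/(c - 1)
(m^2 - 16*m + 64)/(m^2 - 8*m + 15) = (m^2 - 16*m + 64)/(m^2 - 8*m + 15)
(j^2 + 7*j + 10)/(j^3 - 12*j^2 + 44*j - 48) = (j^2 + 7*j + 10)/(j^3 - 12*j^2 + 44*j - 48)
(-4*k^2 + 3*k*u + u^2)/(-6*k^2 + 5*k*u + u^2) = (4*k + u)/(6*k + u)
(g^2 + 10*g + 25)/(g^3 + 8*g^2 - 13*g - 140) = (g + 5)/(g^2 + 3*g - 28)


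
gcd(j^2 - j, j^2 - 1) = j - 1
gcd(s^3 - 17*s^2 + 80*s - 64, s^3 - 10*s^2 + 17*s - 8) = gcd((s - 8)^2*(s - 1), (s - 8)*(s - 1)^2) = s^2 - 9*s + 8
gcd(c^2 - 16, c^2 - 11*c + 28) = c - 4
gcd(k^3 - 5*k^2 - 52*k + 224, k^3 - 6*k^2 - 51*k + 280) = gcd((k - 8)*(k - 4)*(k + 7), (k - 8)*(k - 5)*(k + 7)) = k^2 - k - 56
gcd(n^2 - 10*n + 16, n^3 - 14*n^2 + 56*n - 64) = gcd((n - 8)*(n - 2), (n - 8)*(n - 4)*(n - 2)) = n^2 - 10*n + 16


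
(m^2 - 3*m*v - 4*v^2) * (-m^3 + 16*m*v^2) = -m^5 + 3*m^4*v + 20*m^3*v^2 - 48*m^2*v^3 - 64*m*v^4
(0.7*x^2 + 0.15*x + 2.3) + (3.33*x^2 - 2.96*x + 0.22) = 4.03*x^2 - 2.81*x + 2.52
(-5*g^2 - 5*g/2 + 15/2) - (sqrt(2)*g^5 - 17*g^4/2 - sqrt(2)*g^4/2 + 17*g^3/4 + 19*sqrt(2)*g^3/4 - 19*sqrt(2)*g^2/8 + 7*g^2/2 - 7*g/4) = -sqrt(2)*g^5 + sqrt(2)*g^4/2 + 17*g^4/2 - 19*sqrt(2)*g^3/4 - 17*g^3/4 - 17*g^2/2 + 19*sqrt(2)*g^2/8 - 3*g/4 + 15/2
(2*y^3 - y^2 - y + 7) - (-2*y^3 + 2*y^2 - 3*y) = 4*y^3 - 3*y^2 + 2*y + 7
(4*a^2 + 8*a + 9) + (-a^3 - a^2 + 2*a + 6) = -a^3 + 3*a^2 + 10*a + 15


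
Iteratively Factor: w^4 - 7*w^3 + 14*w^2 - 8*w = (w)*(w^3 - 7*w^2 + 14*w - 8) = w*(w - 1)*(w^2 - 6*w + 8) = w*(w - 2)*(w - 1)*(w - 4)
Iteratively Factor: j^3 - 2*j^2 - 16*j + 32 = (j + 4)*(j^2 - 6*j + 8) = (j - 4)*(j + 4)*(j - 2)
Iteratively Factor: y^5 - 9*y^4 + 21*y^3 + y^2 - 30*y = (y - 3)*(y^4 - 6*y^3 + 3*y^2 + 10*y) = (y - 5)*(y - 3)*(y^3 - y^2 - 2*y) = y*(y - 5)*(y - 3)*(y^2 - y - 2) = y*(y - 5)*(y - 3)*(y - 2)*(y + 1)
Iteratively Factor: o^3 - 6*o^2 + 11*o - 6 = (o - 1)*(o^2 - 5*o + 6) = (o - 3)*(o - 1)*(o - 2)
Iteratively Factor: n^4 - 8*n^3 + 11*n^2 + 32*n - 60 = (n - 2)*(n^3 - 6*n^2 - n + 30) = (n - 2)*(n + 2)*(n^2 - 8*n + 15) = (n - 3)*(n - 2)*(n + 2)*(n - 5)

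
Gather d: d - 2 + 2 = d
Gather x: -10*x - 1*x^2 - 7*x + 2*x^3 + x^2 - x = 2*x^3 - 18*x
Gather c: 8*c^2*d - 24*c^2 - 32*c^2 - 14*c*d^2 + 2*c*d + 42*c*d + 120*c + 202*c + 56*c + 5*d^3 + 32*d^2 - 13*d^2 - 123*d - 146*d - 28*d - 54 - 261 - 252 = c^2*(8*d - 56) + c*(-14*d^2 + 44*d + 378) + 5*d^3 + 19*d^2 - 297*d - 567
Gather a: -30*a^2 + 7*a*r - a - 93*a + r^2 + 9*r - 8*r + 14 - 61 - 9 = -30*a^2 + a*(7*r - 94) + r^2 + r - 56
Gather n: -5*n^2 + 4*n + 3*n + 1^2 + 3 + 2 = -5*n^2 + 7*n + 6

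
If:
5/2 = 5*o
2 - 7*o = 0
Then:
No Solution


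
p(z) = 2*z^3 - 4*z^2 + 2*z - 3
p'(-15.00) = 1472.00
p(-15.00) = -7683.00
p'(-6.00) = 266.00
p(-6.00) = -591.00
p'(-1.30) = 22.54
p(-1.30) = -16.75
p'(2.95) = 30.62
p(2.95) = 19.43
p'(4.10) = 70.06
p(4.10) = 75.80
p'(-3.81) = 119.58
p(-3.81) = -179.30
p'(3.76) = 56.75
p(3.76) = 54.28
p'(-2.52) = 60.26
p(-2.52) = -65.45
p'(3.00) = 32.00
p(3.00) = 21.00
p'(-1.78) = 35.25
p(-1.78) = -30.51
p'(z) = 6*z^2 - 8*z + 2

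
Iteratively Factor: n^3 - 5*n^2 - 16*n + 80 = (n + 4)*(n^2 - 9*n + 20) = (n - 5)*(n + 4)*(n - 4)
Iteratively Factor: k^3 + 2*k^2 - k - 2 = (k - 1)*(k^2 + 3*k + 2) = (k - 1)*(k + 1)*(k + 2)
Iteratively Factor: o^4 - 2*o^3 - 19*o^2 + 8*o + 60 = (o - 5)*(o^3 + 3*o^2 - 4*o - 12) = (o - 5)*(o + 3)*(o^2 - 4) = (o - 5)*(o - 2)*(o + 3)*(o + 2)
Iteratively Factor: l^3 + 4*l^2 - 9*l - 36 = (l + 4)*(l^2 - 9) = (l - 3)*(l + 4)*(l + 3)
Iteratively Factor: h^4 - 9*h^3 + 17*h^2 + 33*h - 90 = (h - 3)*(h^3 - 6*h^2 - h + 30) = (h - 5)*(h - 3)*(h^2 - h - 6) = (h - 5)*(h - 3)^2*(h + 2)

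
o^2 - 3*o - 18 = (o - 6)*(o + 3)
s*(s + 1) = s^2 + s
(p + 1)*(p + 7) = p^2 + 8*p + 7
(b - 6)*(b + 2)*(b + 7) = b^3 + 3*b^2 - 40*b - 84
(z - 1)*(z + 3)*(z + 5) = z^3 + 7*z^2 + 7*z - 15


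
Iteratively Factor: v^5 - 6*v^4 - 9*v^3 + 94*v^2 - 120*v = (v)*(v^4 - 6*v^3 - 9*v^2 + 94*v - 120) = v*(v - 5)*(v^3 - v^2 - 14*v + 24) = v*(v - 5)*(v + 4)*(v^2 - 5*v + 6) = v*(v - 5)*(v - 2)*(v + 4)*(v - 3)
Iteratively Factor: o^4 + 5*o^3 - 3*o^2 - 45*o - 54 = (o + 3)*(o^3 + 2*o^2 - 9*o - 18) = (o - 3)*(o + 3)*(o^2 + 5*o + 6) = (o - 3)*(o + 2)*(o + 3)*(o + 3)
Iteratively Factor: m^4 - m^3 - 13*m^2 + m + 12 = (m + 3)*(m^3 - 4*m^2 - m + 4) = (m - 4)*(m + 3)*(m^2 - 1) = (m - 4)*(m - 1)*(m + 3)*(m + 1)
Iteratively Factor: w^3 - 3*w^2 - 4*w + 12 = (w + 2)*(w^2 - 5*w + 6) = (w - 2)*(w + 2)*(w - 3)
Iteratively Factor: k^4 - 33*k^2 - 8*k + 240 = (k + 4)*(k^3 - 4*k^2 - 17*k + 60) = (k + 4)^2*(k^2 - 8*k + 15) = (k - 5)*(k + 4)^2*(k - 3)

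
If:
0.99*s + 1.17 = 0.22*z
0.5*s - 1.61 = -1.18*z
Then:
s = -0.80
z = 1.70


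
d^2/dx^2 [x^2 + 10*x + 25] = 2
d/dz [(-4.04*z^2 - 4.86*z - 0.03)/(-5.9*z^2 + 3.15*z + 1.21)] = (-41.4*z^2 - 10.1308*z - 5.7861)/(34.81*z^4 - 37.17*z^3 - 4.3555*z^2 + 7.623*z + 1.4641)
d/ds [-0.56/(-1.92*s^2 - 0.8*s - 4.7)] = (-2.1504*s - 0.448)/(1.92*s^2 + 0.8*s + 4.7)^2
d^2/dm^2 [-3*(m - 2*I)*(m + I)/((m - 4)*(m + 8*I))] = (m^3*(-24 + 54*I) + m^2*(-36 - 576*I) + m*(-432 - 288*I) + 7488 - 1152*I)/(m^6 + m^5*(-12 + 24*I) + m^4*(-144 - 288*I) + m^3*(2240 + 640*I) + m^2*(-9216 + 4608*I) + m*(12288 - 24576*I) + 32768*I)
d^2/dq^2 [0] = 0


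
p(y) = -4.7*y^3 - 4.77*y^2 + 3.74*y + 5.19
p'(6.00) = -561.10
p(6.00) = -1159.29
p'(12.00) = -2141.14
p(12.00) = -8758.41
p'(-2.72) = -74.63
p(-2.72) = 54.31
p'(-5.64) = -390.97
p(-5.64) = 675.57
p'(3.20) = -171.17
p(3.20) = -185.70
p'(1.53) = -43.86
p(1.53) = -17.09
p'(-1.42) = -11.14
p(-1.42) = 3.72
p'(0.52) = -5.03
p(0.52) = 5.18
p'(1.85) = -62.17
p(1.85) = -33.97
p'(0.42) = -2.75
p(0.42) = 5.57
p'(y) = -14.1*y^2 - 9.54*y + 3.74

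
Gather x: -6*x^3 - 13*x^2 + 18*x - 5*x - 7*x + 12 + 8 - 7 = -6*x^3 - 13*x^2 + 6*x + 13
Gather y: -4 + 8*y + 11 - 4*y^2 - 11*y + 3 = -4*y^2 - 3*y + 10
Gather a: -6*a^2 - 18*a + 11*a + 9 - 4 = -6*a^2 - 7*a + 5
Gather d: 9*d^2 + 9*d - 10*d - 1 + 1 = 9*d^2 - d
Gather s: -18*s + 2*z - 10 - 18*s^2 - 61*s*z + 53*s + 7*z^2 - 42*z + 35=-18*s^2 + s*(35 - 61*z) + 7*z^2 - 40*z + 25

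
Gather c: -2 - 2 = -4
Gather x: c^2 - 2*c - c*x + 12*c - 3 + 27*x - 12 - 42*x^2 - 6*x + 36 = c^2 + 10*c - 42*x^2 + x*(21 - c) + 21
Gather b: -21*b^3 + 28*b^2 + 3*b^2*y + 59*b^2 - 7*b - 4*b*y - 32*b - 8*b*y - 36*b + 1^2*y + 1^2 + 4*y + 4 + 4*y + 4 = -21*b^3 + b^2*(3*y + 87) + b*(-12*y - 75) + 9*y + 9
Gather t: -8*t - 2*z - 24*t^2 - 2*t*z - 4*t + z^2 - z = -24*t^2 + t*(-2*z - 12) + z^2 - 3*z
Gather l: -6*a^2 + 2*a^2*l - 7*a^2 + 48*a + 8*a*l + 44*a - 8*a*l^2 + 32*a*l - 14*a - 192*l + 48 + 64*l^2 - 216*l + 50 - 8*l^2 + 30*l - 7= -13*a^2 + 78*a + l^2*(56 - 8*a) + l*(2*a^2 + 40*a - 378) + 91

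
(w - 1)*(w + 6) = w^2 + 5*w - 6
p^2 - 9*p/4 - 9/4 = (p - 3)*(p + 3/4)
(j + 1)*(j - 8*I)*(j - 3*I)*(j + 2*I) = j^4 + j^3 - 9*I*j^3 - 2*j^2 - 9*I*j^2 - 2*j - 48*I*j - 48*I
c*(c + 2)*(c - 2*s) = c^3 - 2*c^2*s + 2*c^2 - 4*c*s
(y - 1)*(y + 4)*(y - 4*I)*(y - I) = y^4 + 3*y^3 - 5*I*y^3 - 8*y^2 - 15*I*y^2 - 12*y + 20*I*y + 16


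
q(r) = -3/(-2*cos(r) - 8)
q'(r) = 6*sin(r)/(-2*cos(r) - 8)^2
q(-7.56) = 0.35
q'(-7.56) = -0.08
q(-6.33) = 0.30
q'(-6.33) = -0.00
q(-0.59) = 0.31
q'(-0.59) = -0.04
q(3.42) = 0.49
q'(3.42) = -0.04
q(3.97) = 0.45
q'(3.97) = -0.10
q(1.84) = 0.40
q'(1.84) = 0.10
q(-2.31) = 0.45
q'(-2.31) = -0.10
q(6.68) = 0.30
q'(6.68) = 0.02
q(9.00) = 0.49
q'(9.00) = 0.06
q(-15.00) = 0.46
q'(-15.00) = -0.09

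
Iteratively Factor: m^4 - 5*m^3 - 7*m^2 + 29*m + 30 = (m + 2)*(m^3 - 7*m^2 + 7*m + 15) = (m - 5)*(m + 2)*(m^2 - 2*m - 3) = (m - 5)*(m - 3)*(m + 2)*(m + 1)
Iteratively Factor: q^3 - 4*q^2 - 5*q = (q)*(q^2 - 4*q - 5) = q*(q - 5)*(q + 1)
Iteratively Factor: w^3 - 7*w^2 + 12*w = (w - 3)*(w^2 - 4*w) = w*(w - 3)*(w - 4)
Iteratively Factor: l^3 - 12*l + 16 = (l - 2)*(l^2 + 2*l - 8) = (l - 2)^2*(l + 4)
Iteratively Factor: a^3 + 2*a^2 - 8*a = (a - 2)*(a^2 + 4*a) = (a - 2)*(a + 4)*(a)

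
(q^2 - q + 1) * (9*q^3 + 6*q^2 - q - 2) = 9*q^5 - 3*q^4 + 2*q^3 + 5*q^2 + q - 2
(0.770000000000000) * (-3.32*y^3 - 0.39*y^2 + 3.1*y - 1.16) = -2.5564*y^3 - 0.3003*y^2 + 2.387*y - 0.8932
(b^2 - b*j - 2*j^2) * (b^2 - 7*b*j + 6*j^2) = b^4 - 8*b^3*j + 11*b^2*j^2 + 8*b*j^3 - 12*j^4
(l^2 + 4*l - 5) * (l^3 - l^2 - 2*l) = l^5 + 3*l^4 - 11*l^3 - 3*l^2 + 10*l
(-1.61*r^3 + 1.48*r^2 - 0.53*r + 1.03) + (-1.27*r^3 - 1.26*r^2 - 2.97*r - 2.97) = -2.88*r^3 + 0.22*r^2 - 3.5*r - 1.94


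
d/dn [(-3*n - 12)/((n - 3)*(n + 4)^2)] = 3*(2*n + 1)/((n - 3)^2*(n + 4)^2)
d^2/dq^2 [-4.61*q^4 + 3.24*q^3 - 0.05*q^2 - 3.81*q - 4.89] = -55.32*q^2 + 19.44*q - 0.1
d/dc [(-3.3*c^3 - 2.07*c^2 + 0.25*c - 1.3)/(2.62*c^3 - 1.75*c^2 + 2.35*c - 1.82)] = (11.1984*c^4 - 16.82*c^3 + 23.809*c^2 + 2.9848*c + 2.6)/(6.8644*c^6 - 9.17*c^5 + 15.3765*c^4 - 17.7618*c^3 + 11.8925*c^2 - 8.554*c + 3.3124)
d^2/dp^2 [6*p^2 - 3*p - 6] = 12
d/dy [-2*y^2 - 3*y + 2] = -4*y - 3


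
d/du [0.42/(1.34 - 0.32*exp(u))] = 0.1344*exp(u)/(0.32*exp(u) - 1.34)^2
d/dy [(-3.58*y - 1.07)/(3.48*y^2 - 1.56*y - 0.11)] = (12.4584*y^2 + 7.4472*y - 1.2754)/(12.1104*y^4 - 10.8576*y^3 + 1.668*y^2 + 0.3432*y + 0.0121)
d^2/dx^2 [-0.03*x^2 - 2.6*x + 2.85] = -0.0600000000000000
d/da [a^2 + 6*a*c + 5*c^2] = 2*a + 6*c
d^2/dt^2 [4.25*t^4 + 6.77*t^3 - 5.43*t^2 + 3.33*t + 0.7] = 51.0*t^2 + 40.62*t - 10.86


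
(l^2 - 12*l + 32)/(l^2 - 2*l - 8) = (l - 8)/(l + 2)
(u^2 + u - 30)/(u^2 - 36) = (u - 5)/(u - 6)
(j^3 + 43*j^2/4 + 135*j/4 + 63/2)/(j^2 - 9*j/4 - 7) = (j^2 + 9*j + 18)/(j - 4)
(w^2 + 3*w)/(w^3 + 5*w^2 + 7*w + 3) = w/(w^2 + 2*w + 1)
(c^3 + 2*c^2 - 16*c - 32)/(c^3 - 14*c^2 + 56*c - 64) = (c^2 + 6*c + 8)/(c^2 - 10*c + 16)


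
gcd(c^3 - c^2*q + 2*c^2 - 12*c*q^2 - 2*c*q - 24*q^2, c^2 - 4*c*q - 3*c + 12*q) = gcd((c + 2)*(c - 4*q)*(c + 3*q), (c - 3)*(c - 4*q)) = -c + 4*q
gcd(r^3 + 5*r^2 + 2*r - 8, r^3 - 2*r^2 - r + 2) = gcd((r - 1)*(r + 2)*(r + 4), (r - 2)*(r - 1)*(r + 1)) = r - 1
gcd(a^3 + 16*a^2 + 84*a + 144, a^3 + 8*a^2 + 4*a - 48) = a^2 + 10*a + 24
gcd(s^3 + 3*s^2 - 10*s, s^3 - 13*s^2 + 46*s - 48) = s - 2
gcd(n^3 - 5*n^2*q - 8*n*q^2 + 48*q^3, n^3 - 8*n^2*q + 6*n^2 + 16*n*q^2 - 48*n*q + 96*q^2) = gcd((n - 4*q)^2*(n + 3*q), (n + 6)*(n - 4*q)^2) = n^2 - 8*n*q + 16*q^2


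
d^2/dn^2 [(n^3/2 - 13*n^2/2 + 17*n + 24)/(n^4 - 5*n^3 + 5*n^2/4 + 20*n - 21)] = 8*(8*n^9 - 312*n^8 + 3162*n^7 - 10580*n^6 + 9516*n^5 - 21948*n^4 + 163355*n^3 - 254646*n^2 - 60156*n + 232056)/(64*n^12 - 960*n^11 + 5040*n^10 - 6560*n^9 - 36132*n^8 + 144420*n^7 - 81955*n^6 - 488880*n^5 + 980772*n^4 - 112960*n^3 - 1506960*n^2 + 1693440*n - 592704)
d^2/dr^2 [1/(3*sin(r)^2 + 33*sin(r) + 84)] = (-4*sin(r)^4 - 33*sin(r)^3 - 3*sin(r)^2 + 374*sin(r) + 186)/(3*(sin(r)^2 + 11*sin(r) + 28)^3)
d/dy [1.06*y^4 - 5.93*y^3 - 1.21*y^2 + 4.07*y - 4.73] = 4.24*y^3 - 17.79*y^2 - 2.42*y + 4.07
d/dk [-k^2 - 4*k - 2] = -2*k - 4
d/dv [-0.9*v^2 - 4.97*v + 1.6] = -1.8*v - 4.97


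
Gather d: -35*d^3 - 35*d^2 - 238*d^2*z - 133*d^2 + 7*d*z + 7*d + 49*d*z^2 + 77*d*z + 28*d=-35*d^3 + d^2*(-238*z - 168) + d*(49*z^2 + 84*z + 35)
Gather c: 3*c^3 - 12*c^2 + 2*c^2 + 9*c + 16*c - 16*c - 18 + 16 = 3*c^3 - 10*c^2 + 9*c - 2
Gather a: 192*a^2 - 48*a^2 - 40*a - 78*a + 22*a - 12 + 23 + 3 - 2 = 144*a^2 - 96*a + 12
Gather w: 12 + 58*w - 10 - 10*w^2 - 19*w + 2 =-10*w^2 + 39*w + 4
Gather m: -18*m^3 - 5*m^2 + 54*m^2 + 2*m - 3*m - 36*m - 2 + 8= -18*m^3 + 49*m^2 - 37*m + 6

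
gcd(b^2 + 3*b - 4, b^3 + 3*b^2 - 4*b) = b^2 + 3*b - 4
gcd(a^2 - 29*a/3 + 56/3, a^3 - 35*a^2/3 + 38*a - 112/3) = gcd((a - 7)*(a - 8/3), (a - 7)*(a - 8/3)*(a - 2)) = a^2 - 29*a/3 + 56/3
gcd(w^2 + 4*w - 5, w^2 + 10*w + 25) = w + 5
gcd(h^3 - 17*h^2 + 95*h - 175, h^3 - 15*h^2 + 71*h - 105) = h^2 - 12*h + 35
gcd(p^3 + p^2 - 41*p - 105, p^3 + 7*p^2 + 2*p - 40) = p + 5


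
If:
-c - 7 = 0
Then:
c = -7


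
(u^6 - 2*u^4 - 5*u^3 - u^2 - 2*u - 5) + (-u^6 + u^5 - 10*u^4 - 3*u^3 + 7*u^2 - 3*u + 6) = u^5 - 12*u^4 - 8*u^3 + 6*u^2 - 5*u + 1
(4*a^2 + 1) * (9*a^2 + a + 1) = 36*a^4 + 4*a^3 + 13*a^2 + a + 1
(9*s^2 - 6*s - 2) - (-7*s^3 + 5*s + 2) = 7*s^3 + 9*s^2 - 11*s - 4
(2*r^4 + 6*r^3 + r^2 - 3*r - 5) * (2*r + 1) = 4*r^5 + 14*r^4 + 8*r^3 - 5*r^2 - 13*r - 5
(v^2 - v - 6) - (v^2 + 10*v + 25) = -11*v - 31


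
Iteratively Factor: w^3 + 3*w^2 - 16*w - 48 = (w - 4)*(w^2 + 7*w + 12) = (w - 4)*(w + 4)*(w + 3)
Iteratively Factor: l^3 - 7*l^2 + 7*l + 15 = (l - 5)*(l^2 - 2*l - 3) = (l - 5)*(l - 3)*(l + 1)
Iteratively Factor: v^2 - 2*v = (v - 2)*(v)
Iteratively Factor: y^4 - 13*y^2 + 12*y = (y)*(y^3 - 13*y + 12) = y*(y - 3)*(y^2 + 3*y - 4) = y*(y - 3)*(y + 4)*(y - 1)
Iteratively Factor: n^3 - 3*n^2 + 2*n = (n - 2)*(n^2 - n) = n*(n - 2)*(n - 1)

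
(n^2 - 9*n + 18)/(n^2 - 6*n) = (n - 3)/n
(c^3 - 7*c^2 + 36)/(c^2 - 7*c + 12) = (c^2 - 4*c - 12)/(c - 4)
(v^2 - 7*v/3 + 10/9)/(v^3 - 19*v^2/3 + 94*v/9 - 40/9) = 1/(v - 4)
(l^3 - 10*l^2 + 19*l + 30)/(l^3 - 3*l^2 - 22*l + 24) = (l^2 - 4*l - 5)/(l^2 + 3*l - 4)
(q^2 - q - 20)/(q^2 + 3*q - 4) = (q - 5)/(q - 1)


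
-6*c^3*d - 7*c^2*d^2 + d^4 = d*(-3*c + d)*(c + d)*(2*c + d)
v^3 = v^3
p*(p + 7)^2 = p^3 + 14*p^2 + 49*p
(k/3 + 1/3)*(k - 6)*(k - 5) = k^3/3 - 10*k^2/3 + 19*k/3 + 10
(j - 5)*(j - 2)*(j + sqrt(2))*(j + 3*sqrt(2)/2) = j^4 - 7*j^3 + 5*sqrt(2)*j^3/2 - 35*sqrt(2)*j^2/2 + 13*j^2 - 21*j + 25*sqrt(2)*j + 30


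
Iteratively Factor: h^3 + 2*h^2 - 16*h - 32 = (h - 4)*(h^2 + 6*h + 8) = (h - 4)*(h + 2)*(h + 4)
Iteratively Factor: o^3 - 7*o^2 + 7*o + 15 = (o + 1)*(o^2 - 8*o + 15) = (o - 3)*(o + 1)*(o - 5)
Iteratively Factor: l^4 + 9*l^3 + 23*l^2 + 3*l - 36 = (l + 4)*(l^3 + 5*l^2 + 3*l - 9) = (l + 3)*(l + 4)*(l^2 + 2*l - 3) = (l + 3)^2*(l + 4)*(l - 1)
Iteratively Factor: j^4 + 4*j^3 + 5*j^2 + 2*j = (j + 2)*(j^3 + 2*j^2 + j) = (j + 1)*(j + 2)*(j^2 + j) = j*(j + 1)*(j + 2)*(j + 1)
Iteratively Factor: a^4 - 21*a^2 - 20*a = (a)*(a^3 - 21*a - 20) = a*(a - 5)*(a^2 + 5*a + 4) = a*(a - 5)*(a + 1)*(a + 4)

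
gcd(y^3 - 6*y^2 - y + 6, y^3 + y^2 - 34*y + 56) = 1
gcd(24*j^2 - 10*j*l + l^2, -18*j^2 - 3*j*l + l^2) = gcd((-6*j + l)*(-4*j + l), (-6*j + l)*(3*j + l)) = 6*j - l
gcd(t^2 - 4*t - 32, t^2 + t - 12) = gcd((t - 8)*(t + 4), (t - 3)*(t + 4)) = t + 4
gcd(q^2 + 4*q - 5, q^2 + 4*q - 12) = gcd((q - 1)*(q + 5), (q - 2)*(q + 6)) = 1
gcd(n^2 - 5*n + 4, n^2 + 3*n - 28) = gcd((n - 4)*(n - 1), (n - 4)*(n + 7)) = n - 4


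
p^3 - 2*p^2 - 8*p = p*(p - 4)*(p + 2)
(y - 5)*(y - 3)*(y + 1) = y^3 - 7*y^2 + 7*y + 15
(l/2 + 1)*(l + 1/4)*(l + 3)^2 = l^4/2 + 33*l^3/8 + 23*l^2/2 + 93*l/8 + 9/4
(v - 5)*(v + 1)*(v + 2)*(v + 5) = v^4 + 3*v^3 - 23*v^2 - 75*v - 50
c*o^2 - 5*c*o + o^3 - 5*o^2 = o*(c + o)*(o - 5)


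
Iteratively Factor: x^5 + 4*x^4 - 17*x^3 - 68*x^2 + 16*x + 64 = (x + 1)*(x^4 + 3*x^3 - 20*x^2 - 48*x + 64) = (x - 4)*(x + 1)*(x^3 + 7*x^2 + 8*x - 16) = (x - 4)*(x + 1)*(x + 4)*(x^2 + 3*x - 4) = (x - 4)*(x + 1)*(x + 4)^2*(x - 1)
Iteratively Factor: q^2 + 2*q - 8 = (q - 2)*(q + 4)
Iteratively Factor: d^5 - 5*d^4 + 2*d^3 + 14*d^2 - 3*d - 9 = (d + 1)*(d^4 - 6*d^3 + 8*d^2 + 6*d - 9) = (d - 3)*(d + 1)*(d^3 - 3*d^2 - d + 3) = (d - 3)^2*(d + 1)*(d^2 - 1) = (d - 3)^2*(d - 1)*(d + 1)*(d + 1)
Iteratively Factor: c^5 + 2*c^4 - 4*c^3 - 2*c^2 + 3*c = (c + 3)*(c^4 - c^3 - c^2 + c) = (c + 1)*(c + 3)*(c^3 - 2*c^2 + c) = (c - 1)*(c + 1)*(c + 3)*(c^2 - c) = c*(c - 1)*(c + 1)*(c + 3)*(c - 1)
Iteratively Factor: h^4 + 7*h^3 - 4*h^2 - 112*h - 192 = (h + 4)*(h^3 + 3*h^2 - 16*h - 48) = (h + 3)*(h + 4)*(h^2 - 16) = (h - 4)*(h + 3)*(h + 4)*(h + 4)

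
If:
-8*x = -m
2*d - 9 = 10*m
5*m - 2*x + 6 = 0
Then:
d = -69/38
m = -24/19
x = -3/19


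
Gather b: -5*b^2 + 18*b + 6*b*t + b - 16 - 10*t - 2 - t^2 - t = -5*b^2 + b*(6*t + 19) - t^2 - 11*t - 18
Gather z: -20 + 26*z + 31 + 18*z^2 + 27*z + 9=18*z^2 + 53*z + 20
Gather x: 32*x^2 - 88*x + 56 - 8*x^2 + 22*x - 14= 24*x^2 - 66*x + 42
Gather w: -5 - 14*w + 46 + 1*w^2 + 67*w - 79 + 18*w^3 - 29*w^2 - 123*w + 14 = 18*w^3 - 28*w^2 - 70*w - 24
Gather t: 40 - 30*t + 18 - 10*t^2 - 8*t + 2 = -10*t^2 - 38*t + 60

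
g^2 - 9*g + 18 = (g - 6)*(g - 3)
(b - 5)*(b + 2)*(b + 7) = b^3 + 4*b^2 - 31*b - 70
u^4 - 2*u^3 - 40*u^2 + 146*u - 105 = (u - 5)*(u - 3)*(u - 1)*(u + 7)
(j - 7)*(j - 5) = j^2 - 12*j + 35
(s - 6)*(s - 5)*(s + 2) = s^3 - 9*s^2 + 8*s + 60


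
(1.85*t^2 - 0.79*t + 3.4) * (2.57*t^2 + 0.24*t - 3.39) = 4.7545*t^4 - 1.5863*t^3 + 2.2769*t^2 + 3.4941*t - 11.526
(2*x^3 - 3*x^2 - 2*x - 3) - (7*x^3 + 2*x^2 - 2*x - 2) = -5*x^3 - 5*x^2 - 1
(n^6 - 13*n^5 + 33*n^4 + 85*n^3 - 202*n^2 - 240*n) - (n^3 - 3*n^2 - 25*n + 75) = n^6 - 13*n^5 + 33*n^4 + 84*n^3 - 199*n^2 - 215*n - 75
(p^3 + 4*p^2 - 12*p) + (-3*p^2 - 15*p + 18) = p^3 + p^2 - 27*p + 18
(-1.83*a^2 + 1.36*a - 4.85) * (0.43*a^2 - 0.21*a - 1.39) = -0.7869*a^4 + 0.9691*a^3 + 0.1726*a^2 - 0.8719*a + 6.7415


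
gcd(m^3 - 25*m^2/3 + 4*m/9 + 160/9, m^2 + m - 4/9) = m + 4/3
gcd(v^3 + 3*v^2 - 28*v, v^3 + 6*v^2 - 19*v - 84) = v^2 + 3*v - 28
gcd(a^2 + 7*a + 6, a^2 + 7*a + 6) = a^2 + 7*a + 6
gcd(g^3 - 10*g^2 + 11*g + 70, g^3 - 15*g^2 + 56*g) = g - 7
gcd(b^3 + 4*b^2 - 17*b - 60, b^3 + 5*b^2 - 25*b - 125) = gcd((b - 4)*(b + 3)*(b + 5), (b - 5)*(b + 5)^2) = b + 5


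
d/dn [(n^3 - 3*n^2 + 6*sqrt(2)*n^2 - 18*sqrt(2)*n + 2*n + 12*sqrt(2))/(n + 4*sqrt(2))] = (2*n^3 - 3*n^2 + 18*sqrt(2)*n^2 - 24*sqrt(2)*n + 96*n - 144 - 4*sqrt(2))/(n^2 + 8*sqrt(2)*n + 32)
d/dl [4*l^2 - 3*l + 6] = 8*l - 3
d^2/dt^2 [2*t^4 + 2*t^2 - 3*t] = 24*t^2 + 4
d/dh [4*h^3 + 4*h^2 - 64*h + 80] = 12*h^2 + 8*h - 64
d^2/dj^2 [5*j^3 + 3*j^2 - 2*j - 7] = 30*j + 6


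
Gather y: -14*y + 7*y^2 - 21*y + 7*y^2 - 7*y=14*y^2 - 42*y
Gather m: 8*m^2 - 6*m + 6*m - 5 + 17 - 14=8*m^2 - 2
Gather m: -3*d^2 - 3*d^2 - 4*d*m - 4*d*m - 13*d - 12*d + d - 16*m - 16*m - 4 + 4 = -6*d^2 - 24*d + m*(-8*d - 32)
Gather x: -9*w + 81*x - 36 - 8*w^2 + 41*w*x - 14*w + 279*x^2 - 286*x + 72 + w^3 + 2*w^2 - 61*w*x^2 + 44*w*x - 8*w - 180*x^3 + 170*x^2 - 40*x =w^3 - 6*w^2 - 31*w - 180*x^3 + x^2*(449 - 61*w) + x*(85*w - 245) + 36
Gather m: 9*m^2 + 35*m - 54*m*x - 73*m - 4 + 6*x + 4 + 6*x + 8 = 9*m^2 + m*(-54*x - 38) + 12*x + 8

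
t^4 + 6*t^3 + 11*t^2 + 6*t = t*(t + 1)*(t + 2)*(t + 3)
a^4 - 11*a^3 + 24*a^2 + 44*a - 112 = (a - 7)*(a - 4)*(a - 2)*(a + 2)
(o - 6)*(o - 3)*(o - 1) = o^3 - 10*o^2 + 27*o - 18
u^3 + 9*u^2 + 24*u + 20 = (u + 2)^2*(u + 5)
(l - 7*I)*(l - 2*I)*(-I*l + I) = -I*l^3 - 9*l^2 + I*l^2 + 9*l + 14*I*l - 14*I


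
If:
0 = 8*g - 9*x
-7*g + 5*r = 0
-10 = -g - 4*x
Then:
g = 90/41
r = 126/41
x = 80/41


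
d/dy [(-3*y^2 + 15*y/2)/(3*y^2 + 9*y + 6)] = (-11*y^2 - 8*y + 10)/(2*(y^4 + 6*y^3 + 13*y^2 + 12*y + 4))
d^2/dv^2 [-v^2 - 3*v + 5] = -2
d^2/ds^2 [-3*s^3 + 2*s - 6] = -18*s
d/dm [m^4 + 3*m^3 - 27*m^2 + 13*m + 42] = 4*m^3 + 9*m^2 - 54*m + 13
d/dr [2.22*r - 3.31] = 2.22000000000000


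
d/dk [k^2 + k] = 2*k + 1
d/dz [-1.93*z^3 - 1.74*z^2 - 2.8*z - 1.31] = -5.79*z^2 - 3.48*z - 2.8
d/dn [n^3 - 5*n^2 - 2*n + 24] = 3*n^2 - 10*n - 2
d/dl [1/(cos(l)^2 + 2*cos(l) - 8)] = 2*(cos(l) + 1)*sin(l)/(cos(l)^2 + 2*cos(l) - 8)^2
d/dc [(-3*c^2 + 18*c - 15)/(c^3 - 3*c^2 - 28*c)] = 3*(c^4 - 12*c^3 + 61*c^2 - 30*c - 140)/(c^2*(c^4 - 6*c^3 - 47*c^2 + 168*c + 784))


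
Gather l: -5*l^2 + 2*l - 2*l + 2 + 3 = 5 - 5*l^2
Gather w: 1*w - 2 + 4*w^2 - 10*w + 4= 4*w^2 - 9*w + 2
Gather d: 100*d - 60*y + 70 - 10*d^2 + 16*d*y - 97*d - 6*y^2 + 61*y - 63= -10*d^2 + d*(16*y + 3) - 6*y^2 + y + 7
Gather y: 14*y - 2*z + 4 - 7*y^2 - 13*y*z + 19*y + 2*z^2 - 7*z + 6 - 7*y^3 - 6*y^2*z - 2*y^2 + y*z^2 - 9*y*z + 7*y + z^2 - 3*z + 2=-7*y^3 + y^2*(-6*z - 9) + y*(z^2 - 22*z + 40) + 3*z^2 - 12*z + 12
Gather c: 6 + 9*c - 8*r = 9*c - 8*r + 6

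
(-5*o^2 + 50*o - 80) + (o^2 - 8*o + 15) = -4*o^2 + 42*o - 65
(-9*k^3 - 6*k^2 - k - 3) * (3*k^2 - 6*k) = -27*k^5 + 36*k^4 + 33*k^3 - 3*k^2 + 18*k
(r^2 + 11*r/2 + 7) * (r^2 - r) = r^4 + 9*r^3/2 + 3*r^2/2 - 7*r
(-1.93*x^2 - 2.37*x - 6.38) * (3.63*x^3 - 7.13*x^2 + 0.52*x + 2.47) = -7.0059*x^5 + 5.1578*x^4 - 7.2649*x^3 + 39.4899*x^2 - 9.1715*x - 15.7586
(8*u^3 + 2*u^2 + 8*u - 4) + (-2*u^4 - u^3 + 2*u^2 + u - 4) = -2*u^4 + 7*u^3 + 4*u^2 + 9*u - 8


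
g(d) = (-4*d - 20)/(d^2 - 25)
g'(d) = -2*d*(-4*d - 20)/(d^2 - 25)^2 - 4/(d^2 - 25) = 4/(d^2 - 10*d + 25)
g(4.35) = 6.15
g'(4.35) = 9.47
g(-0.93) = 0.67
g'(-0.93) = 0.11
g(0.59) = 0.91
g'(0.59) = 0.21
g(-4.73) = 0.41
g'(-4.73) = 0.04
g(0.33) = 0.86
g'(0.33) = 0.18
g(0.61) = 0.91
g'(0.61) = 0.21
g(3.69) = 3.05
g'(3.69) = 2.33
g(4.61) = 10.26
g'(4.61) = 26.30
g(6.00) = -4.00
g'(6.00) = 4.00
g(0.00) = 0.80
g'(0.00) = 0.16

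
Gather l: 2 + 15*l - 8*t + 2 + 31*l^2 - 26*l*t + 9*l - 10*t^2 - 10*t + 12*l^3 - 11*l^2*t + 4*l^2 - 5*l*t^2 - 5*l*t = 12*l^3 + l^2*(35 - 11*t) + l*(-5*t^2 - 31*t + 24) - 10*t^2 - 18*t + 4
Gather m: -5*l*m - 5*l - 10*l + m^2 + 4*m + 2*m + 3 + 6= -15*l + m^2 + m*(6 - 5*l) + 9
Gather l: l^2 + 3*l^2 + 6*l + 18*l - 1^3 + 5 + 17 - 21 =4*l^2 + 24*l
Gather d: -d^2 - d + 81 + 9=-d^2 - d + 90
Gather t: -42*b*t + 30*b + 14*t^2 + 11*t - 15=30*b + 14*t^2 + t*(11 - 42*b) - 15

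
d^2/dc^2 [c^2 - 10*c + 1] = 2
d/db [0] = 0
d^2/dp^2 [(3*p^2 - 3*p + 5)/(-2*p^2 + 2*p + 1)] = 78*(-2*p^2 + 2*p - 1)/(8*p^6 - 24*p^5 + 12*p^4 + 16*p^3 - 6*p^2 - 6*p - 1)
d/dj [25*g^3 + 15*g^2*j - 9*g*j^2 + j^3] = 15*g^2 - 18*g*j + 3*j^2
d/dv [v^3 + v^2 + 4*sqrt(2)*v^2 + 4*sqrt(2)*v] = 3*v^2 + 2*v + 8*sqrt(2)*v + 4*sqrt(2)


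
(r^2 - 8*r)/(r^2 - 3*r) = (r - 8)/(r - 3)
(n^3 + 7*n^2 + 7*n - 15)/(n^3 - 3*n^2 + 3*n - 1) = (n^2 + 8*n + 15)/(n^2 - 2*n + 1)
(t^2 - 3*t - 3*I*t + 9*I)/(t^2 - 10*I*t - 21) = (t - 3)/(t - 7*I)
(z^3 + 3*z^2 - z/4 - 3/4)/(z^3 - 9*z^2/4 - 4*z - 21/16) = 4*(2*z^2 + 5*z - 3)/(8*z^2 - 22*z - 21)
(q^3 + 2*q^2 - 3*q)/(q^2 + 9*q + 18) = q*(q - 1)/(q + 6)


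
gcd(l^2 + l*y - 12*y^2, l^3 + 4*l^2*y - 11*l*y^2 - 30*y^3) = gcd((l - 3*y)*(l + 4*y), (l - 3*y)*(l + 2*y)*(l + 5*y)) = -l + 3*y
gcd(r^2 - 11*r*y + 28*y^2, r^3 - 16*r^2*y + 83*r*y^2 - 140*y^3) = r^2 - 11*r*y + 28*y^2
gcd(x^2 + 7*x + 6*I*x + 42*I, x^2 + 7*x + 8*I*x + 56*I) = x + 7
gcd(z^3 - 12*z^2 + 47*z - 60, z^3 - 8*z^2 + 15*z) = z^2 - 8*z + 15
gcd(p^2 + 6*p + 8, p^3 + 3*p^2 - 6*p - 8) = p + 4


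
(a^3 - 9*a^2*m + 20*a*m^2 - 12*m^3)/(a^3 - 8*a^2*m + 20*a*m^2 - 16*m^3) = (a^2 - 7*a*m + 6*m^2)/(a^2 - 6*a*m + 8*m^2)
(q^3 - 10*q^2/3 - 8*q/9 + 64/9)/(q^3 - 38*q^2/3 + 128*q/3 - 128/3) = (q + 4/3)/(q - 8)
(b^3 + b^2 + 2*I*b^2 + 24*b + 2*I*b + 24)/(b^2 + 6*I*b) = b + 1 - 4*I - 4*I/b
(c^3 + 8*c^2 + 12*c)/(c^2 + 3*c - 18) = c*(c + 2)/(c - 3)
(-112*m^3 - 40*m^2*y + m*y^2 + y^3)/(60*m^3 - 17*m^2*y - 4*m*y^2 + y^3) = (-28*m^2 - 3*m*y + y^2)/(15*m^2 - 8*m*y + y^2)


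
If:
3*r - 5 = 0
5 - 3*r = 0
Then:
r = 5/3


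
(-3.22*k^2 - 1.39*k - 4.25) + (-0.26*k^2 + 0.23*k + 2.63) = -3.48*k^2 - 1.16*k - 1.62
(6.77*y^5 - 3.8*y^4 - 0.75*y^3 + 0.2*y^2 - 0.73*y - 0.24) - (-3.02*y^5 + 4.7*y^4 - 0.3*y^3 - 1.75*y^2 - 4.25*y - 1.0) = 9.79*y^5 - 8.5*y^4 - 0.45*y^3 + 1.95*y^2 + 3.52*y + 0.76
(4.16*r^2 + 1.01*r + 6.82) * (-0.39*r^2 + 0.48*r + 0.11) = -1.6224*r^4 + 1.6029*r^3 - 1.7174*r^2 + 3.3847*r + 0.7502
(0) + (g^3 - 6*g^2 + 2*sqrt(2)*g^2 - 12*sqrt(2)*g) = g^3 - 6*g^2 + 2*sqrt(2)*g^2 - 12*sqrt(2)*g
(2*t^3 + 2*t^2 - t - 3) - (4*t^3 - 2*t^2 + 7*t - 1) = -2*t^3 + 4*t^2 - 8*t - 2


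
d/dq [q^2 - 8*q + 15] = 2*q - 8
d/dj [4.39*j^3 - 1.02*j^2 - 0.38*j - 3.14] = 13.17*j^2 - 2.04*j - 0.38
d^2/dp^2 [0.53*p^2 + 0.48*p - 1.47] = 1.06000000000000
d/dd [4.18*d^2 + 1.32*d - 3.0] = 8.36*d + 1.32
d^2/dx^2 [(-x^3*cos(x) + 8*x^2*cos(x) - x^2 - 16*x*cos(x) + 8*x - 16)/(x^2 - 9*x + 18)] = (x^7*cos(x) + 2*x^6*sin(x) - 26*x^6*cos(x) - 54*x^5*sin(x) + 277*x^5*cos(x) + 580*x^4*sin(x) - 1548*x^4*cos(x) - 3204*x^3*sin(x) + 4774*x^3*cos(x) - 2*x^3 + 9720*x^2*sin(x) - 7668*x^2*cos(x) + 12*x^2 - 15552*x*sin(x) + 4968*x*cos(x) + 10368*sin(x) - 72)/(x^6 - 27*x^5 + 297*x^4 - 1701*x^3 + 5346*x^2 - 8748*x + 5832)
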